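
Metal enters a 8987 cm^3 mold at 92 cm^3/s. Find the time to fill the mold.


Formula: t_fill = V_mold / Q_flow
t = 8987 cm^3 / 92 cm^3/s = 97.6848 s

97.6848 s


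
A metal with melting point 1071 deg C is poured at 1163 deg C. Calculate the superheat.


Formula: Superheat = T_pour - T_melt
Superheat = 1163 - 1071 = 92 deg C

Answer: 92 deg C


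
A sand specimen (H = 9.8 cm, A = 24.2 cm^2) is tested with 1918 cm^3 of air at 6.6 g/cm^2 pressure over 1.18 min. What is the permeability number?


Formula: Permeability Number P = (V * H) / (p * A * t)
Numerator: V * H = 1918 * 9.8 = 18796.4
Denominator: p * A * t = 6.6 * 24.2 * 1.18 = 188.4696
P = 18796.4 / 188.4696 = 99.7317


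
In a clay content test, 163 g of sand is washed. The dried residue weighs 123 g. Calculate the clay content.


Formula: Clay% = (W_total - W_washed) / W_total * 100
Clay mass = 163 - 123 = 40 g
Clay% = 40 / 163 * 100 = 24.5399%

24.5399%


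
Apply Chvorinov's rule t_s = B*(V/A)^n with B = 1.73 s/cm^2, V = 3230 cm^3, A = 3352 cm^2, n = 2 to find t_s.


Formula: t_s = B * (V/A)^n  (Chvorinov's rule, n=2)
Modulus M = V/A = 3230/3352 = 0.963604 cm
M^2 = 0.963604^2 = 0.928533 cm^2
t_s = 1.73 * 0.928533 = 1.6064 s

Final answer: 1.6064 s


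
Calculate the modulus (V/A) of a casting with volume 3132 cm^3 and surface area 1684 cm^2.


Formula: Casting Modulus M = V / A
M = 3132 cm^3 / 1684 cm^2 = 1.8599 cm

Answer: 1.8599 cm


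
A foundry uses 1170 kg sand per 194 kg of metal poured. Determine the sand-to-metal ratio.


Formula: Sand-to-Metal Ratio = W_sand / W_metal
Ratio = 1170 kg / 194 kg = 6.0309


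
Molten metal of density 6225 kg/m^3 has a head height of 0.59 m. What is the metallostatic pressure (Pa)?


Formula: P = rho * g * h
rho * g = 6225 * 9.81 = 61067.25 N/m^3
P = 61067.25 * 0.59 = 36029.6775 Pa


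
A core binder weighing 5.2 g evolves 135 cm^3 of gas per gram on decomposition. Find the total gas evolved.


Formula: V_gas = W_binder * gas_evolution_rate
V = 5.2 g * 135 cm^3/g = 702.0000 cm^3

702.0000 cm^3


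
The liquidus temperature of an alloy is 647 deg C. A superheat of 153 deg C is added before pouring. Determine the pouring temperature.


Formula: T_pour = T_melt + Superheat
T_pour = 647 + 153 = 800 deg C

800 deg C


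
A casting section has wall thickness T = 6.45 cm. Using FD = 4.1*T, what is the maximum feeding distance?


Formula: FD = 4.1 * T  (riser feeding-distance rule)
FD = 4.1 * 6.45 cm = 26.4450 cm


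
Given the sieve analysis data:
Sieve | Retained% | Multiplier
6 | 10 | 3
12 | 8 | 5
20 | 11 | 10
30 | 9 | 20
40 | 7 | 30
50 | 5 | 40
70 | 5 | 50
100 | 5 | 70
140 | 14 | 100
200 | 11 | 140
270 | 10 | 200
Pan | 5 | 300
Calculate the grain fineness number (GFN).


Formula: GFN = sum(pct * multiplier) / sum(pct)
sum(pct * multiplier) = 7810
sum(pct) = 100
GFN = 7810 / 100 = 78.10

78.10


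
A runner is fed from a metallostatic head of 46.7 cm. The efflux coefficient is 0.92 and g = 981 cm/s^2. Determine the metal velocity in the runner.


Formula: v = Cd * sqrt(2 * g * h)  (Torricelli with discharge coefficient)
2*g*h = 2 * 981 * 46.7 = 91625.4 cm^2/s^2
sqrt(91625.4) = 302.69688 cm/s
v = 0.92 * 302.69688 = 278.4811 cm/s

278.4811 cm/s


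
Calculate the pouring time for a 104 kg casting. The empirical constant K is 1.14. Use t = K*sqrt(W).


Formula: t = K * sqrt(W)
sqrt(W) = sqrt(104) = 10.19804
t = 1.14 * 10.19804 = 11.6258 s


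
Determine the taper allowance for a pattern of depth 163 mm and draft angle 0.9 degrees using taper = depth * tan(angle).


Formula: taper = depth * tan(draft_angle)
tan(0.9 deg) = 0.0157093
taper = 163 mm * 0.0157093 = 2.5606 mm


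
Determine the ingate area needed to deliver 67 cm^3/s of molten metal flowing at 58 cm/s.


Formula: A_ingate = Q / v  (continuity equation)
A = 67 cm^3/s / 58 cm/s = 1.1552 cm^2

1.1552 cm^2


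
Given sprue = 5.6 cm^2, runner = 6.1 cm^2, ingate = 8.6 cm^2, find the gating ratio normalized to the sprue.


Sprue:Runner:Ingate = 1 : 6.1/5.6 : 8.6/5.6 = 1:1.09:1.54

1:1.09:1.54


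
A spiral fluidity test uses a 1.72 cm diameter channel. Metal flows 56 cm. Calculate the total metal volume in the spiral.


Formula: V = pi * (d/2)^2 * L  (cylinder volume)
Radius = 1.72/2 = 0.86 cm
V = pi * 0.86^2 * 56 = 130.1172 cm^3

130.1172 cm^3


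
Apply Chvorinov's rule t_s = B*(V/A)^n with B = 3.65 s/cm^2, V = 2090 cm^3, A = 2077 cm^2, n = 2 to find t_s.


Formula: t_s = B * (V/A)^n  (Chvorinov's rule, n=2)
Modulus M = V/A = 2090/2077 = 1.006259 cm
M^2 = 1.006259^2 = 1.012557 cm^2
t_s = 3.65 * 1.012557 = 3.6958 s

Answer: 3.6958 s


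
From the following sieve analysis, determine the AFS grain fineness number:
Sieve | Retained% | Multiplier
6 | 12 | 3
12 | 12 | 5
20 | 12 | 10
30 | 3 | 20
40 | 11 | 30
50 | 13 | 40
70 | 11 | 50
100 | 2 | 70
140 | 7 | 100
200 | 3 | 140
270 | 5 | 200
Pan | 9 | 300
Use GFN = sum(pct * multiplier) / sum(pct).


Formula: GFN = sum(pct * multiplier) / sum(pct)
sum(pct * multiplier) = 6636
sum(pct) = 100
GFN = 6636 / 100 = 66.36

Answer: 66.36


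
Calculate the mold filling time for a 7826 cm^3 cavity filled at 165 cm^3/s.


Formula: t_fill = V_mold / Q_flow
t = 7826 cm^3 / 165 cm^3/s = 47.4303 s

Answer: 47.4303 s


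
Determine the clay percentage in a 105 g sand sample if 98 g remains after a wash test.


Formula: Clay% = (W_total - W_washed) / W_total * 100
Clay mass = 105 - 98 = 7 g
Clay% = 7 / 105 * 100 = 6.6667%

Final answer: 6.6667%


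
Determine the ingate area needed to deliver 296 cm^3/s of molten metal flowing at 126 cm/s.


Formula: A_ingate = Q / v  (continuity equation)
A = 296 cm^3/s / 126 cm/s = 2.3492 cm^2

Final answer: 2.3492 cm^2


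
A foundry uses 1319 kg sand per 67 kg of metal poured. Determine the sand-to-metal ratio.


Formula: Sand-to-Metal Ratio = W_sand / W_metal
Ratio = 1319 kg / 67 kg = 19.6866

19.6866


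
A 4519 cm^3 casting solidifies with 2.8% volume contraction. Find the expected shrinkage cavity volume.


Formula: V_shrink = V_casting * shrinkage_pct / 100
V_shrink = 4519 cm^3 * 2.8 / 100 = 126.5320 cm^3

126.5320 cm^3


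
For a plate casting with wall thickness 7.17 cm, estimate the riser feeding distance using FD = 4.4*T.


Formula: FD = 4.4 * T  (riser feeding-distance rule)
FD = 4.4 * 7.17 cm = 31.5480 cm

31.5480 cm


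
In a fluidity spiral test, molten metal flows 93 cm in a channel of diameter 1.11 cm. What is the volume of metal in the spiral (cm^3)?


Formula: V = pi * (d/2)^2 * L  (cylinder volume)
Radius = 1.11/2 = 0.555 cm
V = pi * 0.555^2 * 93 = 89.9951 cm^3

Final answer: 89.9951 cm^3


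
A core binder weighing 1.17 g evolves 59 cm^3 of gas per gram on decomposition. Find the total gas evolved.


Formula: V_gas = W_binder * gas_evolution_rate
V = 1.17 g * 59 cm^3/g = 69.0300 cm^3


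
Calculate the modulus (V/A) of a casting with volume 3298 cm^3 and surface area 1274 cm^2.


Formula: Casting Modulus M = V / A
M = 3298 cm^3 / 1274 cm^2 = 2.5887 cm


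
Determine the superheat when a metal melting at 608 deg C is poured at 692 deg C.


Formula: Superheat = T_pour - T_melt
Superheat = 692 - 608 = 84 deg C

Answer: 84 deg C


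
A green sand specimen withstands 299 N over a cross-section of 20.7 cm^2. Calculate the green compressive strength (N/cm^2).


Formula: Compressive Strength = Force / Area
Strength = 299 N / 20.7 cm^2 = 14.4444 N/cm^2

Answer: 14.4444 N/cm^2


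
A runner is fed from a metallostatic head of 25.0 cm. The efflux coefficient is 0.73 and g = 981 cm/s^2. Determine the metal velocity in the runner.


Formula: v = Cd * sqrt(2 * g * h)  (Torricelli with discharge coefficient)
2*g*h = 2 * 981 * 25.0 = 49050.0 cm^2/s^2
sqrt(49050.0) = 221.47235 cm/s
v = 0.73 * 221.47235 = 161.6748 cm/s


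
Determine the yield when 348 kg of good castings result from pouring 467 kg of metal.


Formula: Casting Yield = (W_good / W_total) * 100
Yield = (348 kg / 467 kg) * 100 = 74.5182%


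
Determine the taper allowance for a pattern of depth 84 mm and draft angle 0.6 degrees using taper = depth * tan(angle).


Formula: taper = depth * tan(draft_angle)
tan(0.6 deg) = 0.0104724
taper = 84 mm * 0.0104724 = 0.8797 mm


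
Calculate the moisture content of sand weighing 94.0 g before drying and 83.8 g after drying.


Formula: MC = (W_wet - W_dry) / W_wet * 100
Water mass = 94.0 - 83.8 = 10.2 g
MC = 10.2 / 94.0 * 100 = 10.8511%

Answer: 10.8511%


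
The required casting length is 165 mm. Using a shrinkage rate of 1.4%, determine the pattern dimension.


Formula: L_pattern = L_casting * (1 + shrinkage_rate/100)
Shrinkage factor = 1 + 1.4/100 = 1.014
L_pattern = 165 mm * 1.014 = 167.3100 mm

Final answer: 167.3100 mm


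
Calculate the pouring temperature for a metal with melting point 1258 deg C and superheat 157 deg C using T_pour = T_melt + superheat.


Formula: T_pour = T_melt + Superheat
T_pour = 1258 + 157 = 1415 deg C

1415 deg C


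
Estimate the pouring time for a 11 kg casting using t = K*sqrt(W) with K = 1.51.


Formula: t = K * sqrt(W)
sqrt(W) = sqrt(11) = 3.31662
t = 1.51 * 3.31662 = 5.0081 s

Answer: 5.0081 s


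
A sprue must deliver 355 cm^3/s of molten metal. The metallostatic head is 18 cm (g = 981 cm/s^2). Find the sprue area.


Formula: v = sqrt(2*g*h), A = Q/v
Velocity: v = sqrt(2 * 981 * 18) = sqrt(35316) = 187.9255 cm/s
Sprue area: A = Q / v = 355 / 187.9255 = 1.8890 cm^2

Final answer: 1.8890 cm^2


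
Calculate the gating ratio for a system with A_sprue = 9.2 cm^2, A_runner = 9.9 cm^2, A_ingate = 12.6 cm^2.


Sprue:Runner:Ingate = 1 : 9.9/9.2 : 12.6/9.2 = 1:1.08:1.37

1:1.08:1.37


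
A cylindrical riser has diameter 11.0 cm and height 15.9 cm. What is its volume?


Formula: V = pi * (D/2)^2 * H  (cylinder volume)
Radius = D/2 = 11.0/2 = 5.5 cm
V = pi * 5.5^2 * 15.9 = 1511.0275 cm^3

Final answer: 1511.0275 cm^3


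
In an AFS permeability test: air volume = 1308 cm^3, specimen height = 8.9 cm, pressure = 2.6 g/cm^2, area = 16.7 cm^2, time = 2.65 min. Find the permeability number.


Formula: Permeability Number P = (V * H) / (p * A * t)
Numerator: V * H = 1308 * 8.9 = 11641.2
Denominator: p * A * t = 2.6 * 16.7 * 2.65 = 115.063
P = 11641.2 / 115.063 = 101.1724

Answer: 101.1724


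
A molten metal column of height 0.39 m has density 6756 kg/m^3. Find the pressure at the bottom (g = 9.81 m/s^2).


Formula: P = rho * g * h
rho * g = 6756 * 9.81 = 66276.36 N/m^3
P = 66276.36 * 0.39 = 25847.7804 Pa

Answer: 25847.7804 Pa


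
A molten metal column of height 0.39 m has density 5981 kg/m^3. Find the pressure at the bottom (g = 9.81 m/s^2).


Formula: P = rho * g * h
rho * g = 5981 * 9.81 = 58673.61 N/m^3
P = 58673.61 * 0.39 = 22882.7079 Pa

Final answer: 22882.7079 Pa


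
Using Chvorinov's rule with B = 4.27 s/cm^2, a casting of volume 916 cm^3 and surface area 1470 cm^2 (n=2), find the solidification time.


Formula: t_s = B * (V/A)^n  (Chvorinov's rule, n=2)
Modulus M = V/A = 916/1470 = 0.623129 cm
M^2 = 0.623129^2 = 0.388290 cm^2
t_s = 4.27 * 0.388290 = 1.6580 s

Answer: 1.6580 s


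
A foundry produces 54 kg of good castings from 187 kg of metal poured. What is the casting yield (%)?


Formula: Casting Yield = (W_good / W_total) * 100
Yield = (54 kg / 187 kg) * 100 = 28.8770%


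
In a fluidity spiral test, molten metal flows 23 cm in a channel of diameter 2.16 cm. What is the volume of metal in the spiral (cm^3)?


Formula: V = pi * (d/2)^2 * L  (cylinder volume)
Radius = 2.16/2 = 1.08 cm
V = pi * 1.08^2 * 23 = 84.2801 cm^3

Final answer: 84.2801 cm^3


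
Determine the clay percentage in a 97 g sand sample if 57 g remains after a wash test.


Formula: Clay% = (W_total - W_washed) / W_total * 100
Clay mass = 97 - 57 = 40 g
Clay% = 40 / 97 * 100 = 41.2371%


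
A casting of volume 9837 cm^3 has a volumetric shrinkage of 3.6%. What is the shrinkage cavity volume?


Formula: V_shrink = V_casting * shrinkage_pct / 100
V_shrink = 9837 cm^3 * 3.6 / 100 = 354.1320 cm^3


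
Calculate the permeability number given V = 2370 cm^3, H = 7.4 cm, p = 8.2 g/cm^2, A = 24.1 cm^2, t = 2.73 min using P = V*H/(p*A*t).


Formula: Permeability Number P = (V * H) / (p * A * t)
Numerator: V * H = 2370 * 7.4 = 17538.0
Denominator: p * A * t = 8.2 * 24.1 * 2.73 = 539.5026
P = 17538.0 / 539.5026 = 32.5077

Final answer: 32.5077


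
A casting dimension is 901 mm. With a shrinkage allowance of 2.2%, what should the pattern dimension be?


Formula: L_pattern = L_casting * (1 + shrinkage_rate/100)
Shrinkage factor = 1 + 2.2/100 = 1.022
L_pattern = 901 mm * 1.022 = 920.8220 mm

Final answer: 920.8220 mm


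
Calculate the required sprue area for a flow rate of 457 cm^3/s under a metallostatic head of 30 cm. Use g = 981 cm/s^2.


Formula: v = sqrt(2*g*h), A = Q/v
Velocity: v = sqrt(2 * 981 * 30) = sqrt(58860) = 242.6108 cm/s
Sprue area: A = Q / v = 457 / 242.6108 = 1.8837 cm^2

Answer: 1.8837 cm^2


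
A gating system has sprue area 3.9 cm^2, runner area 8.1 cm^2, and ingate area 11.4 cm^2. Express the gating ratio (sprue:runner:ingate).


Sprue:Runner:Ingate = 1 : 8.1/3.9 : 11.4/3.9 = 1:2.08:2.92


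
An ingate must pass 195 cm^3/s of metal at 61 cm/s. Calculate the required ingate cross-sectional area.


Formula: A_ingate = Q / v  (continuity equation)
A = 195 cm^3/s / 61 cm/s = 3.1967 cm^2


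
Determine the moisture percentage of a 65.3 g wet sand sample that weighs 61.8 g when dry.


Formula: MC = (W_wet - W_dry) / W_wet * 100
Water mass = 65.3 - 61.8 = 3.5 g
MC = 3.5 / 65.3 * 100 = 5.3599%

5.3599%


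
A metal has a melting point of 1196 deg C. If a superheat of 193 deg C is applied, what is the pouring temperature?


Formula: T_pour = T_melt + Superheat
T_pour = 1196 + 193 = 1389 deg C

Answer: 1389 deg C


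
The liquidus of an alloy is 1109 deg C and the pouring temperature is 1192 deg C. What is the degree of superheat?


Formula: Superheat = T_pour - T_melt
Superheat = 1192 - 1109 = 83 deg C

83 deg C


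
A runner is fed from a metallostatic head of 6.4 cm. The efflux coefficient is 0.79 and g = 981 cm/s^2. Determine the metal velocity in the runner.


Formula: v = Cd * sqrt(2 * g * h)  (Torricelli with discharge coefficient)
2*g*h = 2 * 981 * 6.4 = 12556.8 cm^2/s^2
sqrt(12556.8) = 112.05713 cm/s
v = 0.79 * 112.05713 = 88.5251 cm/s

Answer: 88.5251 cm/s


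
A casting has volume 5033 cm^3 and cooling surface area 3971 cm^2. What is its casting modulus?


Formula: Casting Modulus M = V / A
M = 5033 cm^3 / 3971 cm^2 = 1.2674 cm

1.2674 cm


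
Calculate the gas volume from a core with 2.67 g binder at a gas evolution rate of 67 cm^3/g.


Formula: V_gas = W_binder * gas_evolution_rate
V = 2.67 g * 67 cm^3/g = 178.8900 cm^3

Answer: 178.8900 cm^3


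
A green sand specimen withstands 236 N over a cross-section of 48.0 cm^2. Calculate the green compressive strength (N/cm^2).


Formula: Compressive Strength = Force / Area
Strength = 236 N / 48.0 cm^2 = 4.9167 N/cm^2

Final answer: 4.9167 N/cm^2


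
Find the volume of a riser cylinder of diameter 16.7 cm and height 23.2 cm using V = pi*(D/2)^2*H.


Formula: V = pi * (D/2)^2 * H  (cylinder volume)
Radius = D/2 = 16.7/2 = 8.35 cm
V = pi * 8.35^2 * 23.2 = 5081.7209 cm^3

5081.7209 cm^3


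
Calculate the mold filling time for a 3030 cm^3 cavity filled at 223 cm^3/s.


Formula: t_fill = V_mold / Q_flow
t = 3030 cm^3 / 223 cm^3/s = 13.5874 s

Answer: 13.5874 s


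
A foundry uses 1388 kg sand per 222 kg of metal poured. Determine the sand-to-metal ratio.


Formula: Sand-to-Metal Ratio = W_sand / W_metal
Ratio = 1388 kg / 222 kg = 6.2523


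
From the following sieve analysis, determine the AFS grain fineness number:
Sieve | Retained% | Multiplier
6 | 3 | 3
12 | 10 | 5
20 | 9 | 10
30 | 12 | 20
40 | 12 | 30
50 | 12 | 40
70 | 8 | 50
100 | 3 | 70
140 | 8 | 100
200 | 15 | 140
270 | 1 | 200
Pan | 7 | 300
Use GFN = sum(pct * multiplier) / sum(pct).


Formula: GFN = sum(pct * multiplier) / sum(pct)
sum(pct * multiplier) = 7039
sum(pct) = 100
GFN = 7039 / 100 = 70.39

70.39


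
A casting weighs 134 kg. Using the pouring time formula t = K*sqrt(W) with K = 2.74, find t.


Formula: t = K * sqrt(W)
sqrt(W) = sqrt(134) = 11.57584
t = 2.74 * 11.57584 = 31.7178 s

Final answer: 31.7178 s


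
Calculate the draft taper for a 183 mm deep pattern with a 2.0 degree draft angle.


Formula: taper = depth * tan(draft_angle)
tan(2.0 deg) = 0.0349208
taper = 183 mm * 0.0349208 = 6.3905 mm

Final answer: 6.3905 mm


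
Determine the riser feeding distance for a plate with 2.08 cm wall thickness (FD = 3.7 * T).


Formula: FD = 3.7 * T  (riser feeding-distance rule)
FD = 3.7 * 2.08 cm = 7.6960 cm


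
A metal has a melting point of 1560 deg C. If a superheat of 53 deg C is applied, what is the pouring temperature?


Formula: T_pour = T_melt + Superheat
T_pour = 1560 + 53 = 1613 deg C

Final answer: 1613 deg C


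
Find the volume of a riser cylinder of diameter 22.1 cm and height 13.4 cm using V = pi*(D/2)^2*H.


Formula: V = pi * (D/2)^2 * H  (cylinder volume)
Radius = D/2 = 22.1/2 = 11.05 cm
V = pi * 11.05^2 * 13.4 = 5140.1906 cm^3

Answer: 5140.1906 cm^3


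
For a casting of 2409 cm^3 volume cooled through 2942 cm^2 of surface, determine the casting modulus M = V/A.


Formula: Casting Modulus M = V / A
M = 2409 cm^3 / 2942 cm^2 = 0.8188 cm


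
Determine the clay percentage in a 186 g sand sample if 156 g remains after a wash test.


Formula: Clay% = (W_total - W_washed) / W_total * 100
Clay mass = 186 - 156 = 30 g
Clay% = 30 / 186 * 100 = 16.1290%

Final answer: 16.1290%


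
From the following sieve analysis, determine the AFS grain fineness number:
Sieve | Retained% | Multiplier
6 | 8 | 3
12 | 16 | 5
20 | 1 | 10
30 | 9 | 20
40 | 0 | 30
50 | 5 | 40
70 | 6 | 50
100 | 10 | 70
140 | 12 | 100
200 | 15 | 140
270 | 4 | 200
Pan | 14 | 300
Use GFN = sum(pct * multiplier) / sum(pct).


Formula: GFN = sum(pct * multiplier) / sum(pct)
sum(pct * multiplier) = 9794
sum(pct) = 100
GFN = 9794 / 100 = 97.94


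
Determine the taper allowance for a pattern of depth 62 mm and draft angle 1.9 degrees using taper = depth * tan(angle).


Formula: taper = depth * tan(draft_angle)
tan(1.9 deg) = 0.0331734
taper = 62 mm * 0.0331734 = 2.0568 mm

Final answer: 2.0568 mm


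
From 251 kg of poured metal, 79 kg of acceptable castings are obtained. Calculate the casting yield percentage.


Formula: Casting Yield = (W_good / W_total) * 100
Yield = (79 kg / 251 kg) * 100 = 31.4741%

31.4741%


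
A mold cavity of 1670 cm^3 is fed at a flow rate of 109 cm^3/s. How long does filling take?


Formula: t_fill = V_mold / Q_flow
t = 1670 cm^3 / 109 cm^3/s = 15.3211 s

Final answer: 15.3211 s


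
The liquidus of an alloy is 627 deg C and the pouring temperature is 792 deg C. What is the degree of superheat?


Formula: Superheat = T_pour - T_melt
Superheat = 792 - 627 = 165 deg C

Answer: 165 deg C


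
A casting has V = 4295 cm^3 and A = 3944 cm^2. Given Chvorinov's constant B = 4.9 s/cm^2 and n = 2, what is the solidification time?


Formula: t_s = B * (V/A)^n  (Chvorinov's rule, n=2)
Modulus M = V/A = 4295/3944 = 1.088996 cm
M^2 = 1.088996^2 = 1.185912 cm^2
t_s = 4.9 * 1.185912 = 5.8110 s

5.8110 s


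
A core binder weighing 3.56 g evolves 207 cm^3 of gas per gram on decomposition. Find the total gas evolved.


Formula: V_gas = W_binder * gas_evolution_rate
V = 3.56 g * 207 cm^3/g = 736.9200 cm^3


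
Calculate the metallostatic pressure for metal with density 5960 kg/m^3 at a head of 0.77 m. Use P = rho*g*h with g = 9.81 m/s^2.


Formula: P = rho * g * h
rho * g = 5960 * 9.81 = 58467.6 N/m^3
P = 58467.6 * 0.77 = 45020.0520 Pa

45020.0520 Pa


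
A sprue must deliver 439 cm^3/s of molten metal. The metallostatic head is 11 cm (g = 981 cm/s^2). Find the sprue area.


Formula: v = sqrt(2*g*h), A = Q/v
Velocity: v = sqrt(2 * 981 * 11) = sqrt(21582) = 146.9081 cm/s
Sprue area: A = Q / v = 439 / 146.9081 = 2.9883 cm^2


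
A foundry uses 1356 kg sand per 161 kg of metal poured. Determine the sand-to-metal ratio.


Formula: Sand-to-Metal Ratio = W_sand / W_metal
Ratio = 1356 kg / 161 kg = 8.4224

Final answer: 8.4224


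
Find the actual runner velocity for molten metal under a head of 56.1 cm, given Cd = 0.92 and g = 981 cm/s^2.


Formula: v = Cd * sqrt(2 * g * h)  (Torricelli with discharge coefficient)
2*g*h = 2 * 981 * 56.1 = 110068.2 cm^2/s^2
sqrt(110068.2) = 331.76528 cm/s
v = 0.92 * 331.76528 = 305.2241 cm/s


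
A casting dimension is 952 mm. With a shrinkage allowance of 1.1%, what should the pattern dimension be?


Formula: L_pattern = L_casting * (1 + shrinkage_rate/100)
Shrinkage factor = 1 + 1.1/100 = 1.011
L_pattern = 952 mm * 1.011 = 962.4720 mm

Final answer: 962.4720 mm


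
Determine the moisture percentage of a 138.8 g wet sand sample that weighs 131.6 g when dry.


Formula: MC = (W_wet - W_dry) / W_wet * 100
Water mass = 138.8 - 131.6 = 7.2 g
MC = 7.2 / 138.8 * 100 = 5.1873%

Answer: 5.1873%


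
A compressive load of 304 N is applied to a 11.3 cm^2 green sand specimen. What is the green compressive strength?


Formula: Compressive Strength = Force / Area
Strength = 304 N / 11.3 cm^2 = 26.9027 N/cm^2


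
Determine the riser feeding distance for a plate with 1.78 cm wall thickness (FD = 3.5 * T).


Formula: FD = 3.5 * T  (riser feeding-distance rule)
FD = 3.5 * 1.78 cm = 6.2300 cm

6.2300 cm


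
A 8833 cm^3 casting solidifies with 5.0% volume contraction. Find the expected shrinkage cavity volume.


Formula: V_shrink = V_casting * shrinkage_pct / 100
V_shrink = 8833 cm^3 * 5.0 / 100 = 441.6500 cm^3


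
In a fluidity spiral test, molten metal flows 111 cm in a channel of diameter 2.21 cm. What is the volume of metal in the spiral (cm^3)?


Formula: V = pi * (d/2)^2 * L  (cylinder volume)
Radius = 2.21/2 = 1.105 cm
V = pi * 1.105^2 * 111 = 425.7919 cm^3

Answer: 425.7919 cm^3


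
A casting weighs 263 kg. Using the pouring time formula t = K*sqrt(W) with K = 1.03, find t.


Formula: t = K * sqrt(W)
sqrt(W) = sqrt(263) = 16.21727
t = 1.03 * 16.21727 = 16.7038 s


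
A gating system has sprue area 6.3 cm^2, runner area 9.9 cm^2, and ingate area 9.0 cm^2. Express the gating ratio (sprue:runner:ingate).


Sprue:Runner:Ingate = 1 : 9.9/6.3 : 9.0/6.3 = 1:1.57:1.43

Final answer: 1:1.57:1.43


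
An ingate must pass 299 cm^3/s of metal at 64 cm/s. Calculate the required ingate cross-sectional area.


Formula: A_ingate = Q / v  (continuity equation)
A = 299 cm^3/s / 64 cm/s = 4.6719 cm^2

4.6719 cm^2


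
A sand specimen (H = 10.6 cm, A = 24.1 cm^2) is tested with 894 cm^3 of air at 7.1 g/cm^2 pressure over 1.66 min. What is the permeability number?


Formula: Permeability Number P = (V * H) / (p * A * t)
Numerator: V * H = 894 * 10.6 = 9476.4
Denominator: p * A * t = 7.1 * 24.1 * 1.66 = 284.0426
P = 9476.4 / 284.0426 = 33.3626


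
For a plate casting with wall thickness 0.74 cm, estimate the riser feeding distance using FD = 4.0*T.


Formula: FD = 4.0 * T  (riser feeding-distance rule)
FD = 4.0 * 0.74 cm = 2.9600 cm

Answer: 2.9600 cm


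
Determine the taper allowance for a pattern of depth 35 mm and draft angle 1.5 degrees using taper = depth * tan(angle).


Formula: taper = depth * tan(draft_angle)
tan(1.5 deg) = 0.0261859
taper = 35 mm * 0.0261859 = 0.9165 mm


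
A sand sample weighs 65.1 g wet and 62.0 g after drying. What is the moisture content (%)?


Formula: MC = (W_wet - W_dry) / W_wet * 100
Water mass = 65.1 - 62.0 = 3.1 g
MC = 3.1 / 65.1 * 100 = 4.7619%


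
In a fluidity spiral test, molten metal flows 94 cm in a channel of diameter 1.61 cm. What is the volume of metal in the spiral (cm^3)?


Formula: V = pi * (d/2)^2 * L  (cylinder volume)
Radius = 1.61/2 = 0.805 cm
V = pi * 0.805^2 * 94 = 191.3681 cm^3

191.3681 cm^3


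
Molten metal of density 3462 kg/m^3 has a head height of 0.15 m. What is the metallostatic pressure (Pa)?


Formula: P = rho * g * h
rho * g = 3462 * 9.81 = 33962.22 N/m^3
P = 33962.22 * 0.15 = 5094.3330 Pa

Final answer: 5094.3330 Pa


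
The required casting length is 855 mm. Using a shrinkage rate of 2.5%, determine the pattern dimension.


Formula: L_pattern = L_casting * (1 + shrinkage_rate/100)
Shrinkage factor = 1 + 2.5/100 = 1.025
L_pattern = 855 mm * 1.025 = 876.3750 mm

876.3750 mm


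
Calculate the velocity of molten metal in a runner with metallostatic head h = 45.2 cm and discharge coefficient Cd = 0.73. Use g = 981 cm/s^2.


Formula: v = Cd * sqrt(2 * g * h)  (Torricelli with discharge coefficient)
2*g*h = 2 * 981 * 45.2 = 88682.4 cm^2/s^2
sqrt(88682.4) = 297.79590 cm/s
v = 0.73 * 297.79590 = 217.3910 cm/s

Answer: 217.3910 cm/s


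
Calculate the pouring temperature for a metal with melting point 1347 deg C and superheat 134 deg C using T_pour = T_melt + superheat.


Formula: T_pour = T_melt + Superheat
T_pour = 1347 + 134 = 1481 deg C

Final answer: 1481 deg C


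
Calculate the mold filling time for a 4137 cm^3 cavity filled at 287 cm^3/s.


Formula: t_fill = V_mold / Q_flow
t = 4137 cm^3 / 287 cm^3/s = 14.4146 s

14.4146 s


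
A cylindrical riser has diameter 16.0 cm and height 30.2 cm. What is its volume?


Formula: V = pi * (D/2)^2 * H  (cylinder volume)
Radius = D/2 = 16.0/2 = 8.0 cm
V = pi * 8.0^2 * 30.2 = 6072.0703 cm^3


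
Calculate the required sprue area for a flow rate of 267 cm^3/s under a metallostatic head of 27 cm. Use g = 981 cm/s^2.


Formula: v = sqrt(2*g*h), A = Q/v
Velocity: v = sqrt(2 * 981 * 27) = sqrt(52974) = 230.1608 cm/s
Sprue area: A = Q / v = 267 / 230.1608 = 1.1601 cm^2

Answer: 1.1601 cm^2


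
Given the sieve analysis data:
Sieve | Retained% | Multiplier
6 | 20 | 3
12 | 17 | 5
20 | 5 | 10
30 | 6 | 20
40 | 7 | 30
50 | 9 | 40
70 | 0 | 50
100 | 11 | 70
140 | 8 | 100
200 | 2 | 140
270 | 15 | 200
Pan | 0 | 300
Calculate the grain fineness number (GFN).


Formula: GFN = sum(pct * multiplier) / sum(pct)
sum(pct * multiplier) = 5735
sum(pct) = 100
GFN = 5735 / 100 = 57.35

Answer: 57.35


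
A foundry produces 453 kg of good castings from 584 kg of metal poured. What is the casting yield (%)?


Formula: Casting Yield = (W_good / W_total) * 100
Yield = (453 kg / 584 kg) * 100 = 77.5685%

Final answer: 77.5685%


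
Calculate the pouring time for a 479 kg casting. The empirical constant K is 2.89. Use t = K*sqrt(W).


Formula: t = K * sqrt(W)
sqrt(W) = sqrt(479) = 21.88607
t = 2.89 * 21.88607 = 63.2507 s

Final answer: 63.2507 s


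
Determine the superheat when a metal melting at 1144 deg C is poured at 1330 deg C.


Formula: Superheat = T_pour - T_melt
Superheat = 1330 - 1144 = 186 deg C

186 deg C


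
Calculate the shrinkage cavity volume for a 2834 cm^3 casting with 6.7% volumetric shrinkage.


Formula: V_shrink = V_casting * shrinkage_pct / 100
V_shrink = 2834 cm^3 * 6.7 / 100 = 189.8780 cm^3

189.8780 cm^3


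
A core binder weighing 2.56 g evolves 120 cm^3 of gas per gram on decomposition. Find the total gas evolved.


Formula: V_gas = W_binder * gas_evolution_rate
V = 2.56 g * 120 cm^3/g = 307.2000 cm^3


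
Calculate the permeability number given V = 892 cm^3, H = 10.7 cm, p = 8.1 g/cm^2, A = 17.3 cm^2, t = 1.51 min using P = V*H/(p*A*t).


Formula: Permeability Number P = (V * H) / (p * A * t)
Numerator: V * H = 892 * 10.7 = 9544.4
Denominator: p * A * t = 8.1 * 17.3 * 1.51 = 211.5963
P = 9544.4 / 211.5963 = 45.1066


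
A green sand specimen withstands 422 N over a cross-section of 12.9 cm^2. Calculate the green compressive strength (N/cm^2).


Formula: Compressive Strength = Force / Area
Strength = 422 N / 12.9 cm^2 = 32.7132 N/cm^2

Answer: 32.7132 N/cm^2


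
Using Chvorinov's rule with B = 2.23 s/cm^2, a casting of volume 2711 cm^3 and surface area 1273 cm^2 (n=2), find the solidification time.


Formula: t_s = B * (V/A)^n  (Chvorinov's rule, n=2)
Modulus M = V/A = 2711/1273 = 2.129615 cm
M^2 = 2.129615^2 = 4.535260 cm^2
t_s = 2.23 * 4.535260 = 10.1136 s

Answer: 10.1136 s


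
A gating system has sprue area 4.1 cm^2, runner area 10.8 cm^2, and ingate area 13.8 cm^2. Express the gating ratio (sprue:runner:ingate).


Sprue:Runner:Ingate = 1 : 10.8/4.1 : 13.8/4.1 = 1:2.63:3.37

1:2.63:3.37


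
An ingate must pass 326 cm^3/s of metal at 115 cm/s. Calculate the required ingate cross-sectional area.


Formula: A_ingate = Q / v  (continuity equation)
A = 326 cm^3/s / 115 cm/s = 2.8348 cm^2

2.8348 cm^2


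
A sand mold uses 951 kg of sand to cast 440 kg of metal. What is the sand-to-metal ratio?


Formula: Sand-to-Metal Ratio = W_sand / W_metal
Ratio = 951 kg / 440 kg = 2.1614


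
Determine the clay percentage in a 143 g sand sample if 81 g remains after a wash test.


Formula: Clay% = (W_total - W_washed) / W_total * 100
Clay mass = 143 - 81 = 62 g
Clay% = 62 / 143 * 100 = 43.3566%

43.3566%


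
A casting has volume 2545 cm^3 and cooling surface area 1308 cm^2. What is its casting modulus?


Formula: Casting Modulus M = V / A
M = 2545 cm^3 / 1308 cm^2 = 1.9457 cm

Answer: 1.9457 cm


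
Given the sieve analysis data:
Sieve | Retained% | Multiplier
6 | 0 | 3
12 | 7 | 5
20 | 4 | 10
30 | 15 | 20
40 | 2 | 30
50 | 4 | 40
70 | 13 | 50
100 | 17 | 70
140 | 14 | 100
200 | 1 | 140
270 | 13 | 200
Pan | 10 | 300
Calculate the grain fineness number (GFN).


Formula: GFN = sum(pct * multiplier) / sum(pct)
sum(pct * multiplier) = 9575
sum(pct) = 100
GFN = 9575 / 100 = 95.75

95.75


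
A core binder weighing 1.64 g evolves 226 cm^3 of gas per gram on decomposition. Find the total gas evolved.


Formula: V_gas = W_binder * gas_evolution_rate
V = 1.64 g * 226 cm^3/g = 370.6400 cm^3

Final answer: 370.6400 cm^3


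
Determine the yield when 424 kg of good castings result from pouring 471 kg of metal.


Formula: Casting Yield = (W_good / W_total) * 100
Yield = (424 kg / 471 kg) * 100 = 90.0212%

Final answer: 90.0212%


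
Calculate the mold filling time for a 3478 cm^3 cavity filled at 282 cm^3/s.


Formula: t_fill = V_mold / Q_flow
t = 3478 cm^3 / 282 cm^3/s = 12.3333 s

Final answer: 12.3333 s


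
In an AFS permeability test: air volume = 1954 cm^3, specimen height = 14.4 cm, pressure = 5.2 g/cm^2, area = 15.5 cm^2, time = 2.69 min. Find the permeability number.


Formula: Permeability Number P = (V * H) / (p * A * t)
Numerator: V * H = 1954 * 14.4 = 28137.6
Denominator: p * A * t = 5.2 * 15.5 * 2.69 = 216.814
P = 28137.6 / 216.814 = 129.7776

129.7776


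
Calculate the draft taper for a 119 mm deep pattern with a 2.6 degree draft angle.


Formula: taper = depth * tan(draft_angle)
tan(2.6 deg) = 0.0454097
taper = 119 mm * 0.0454097 = 5.4038 mm

Final answer: 5.4038 mm


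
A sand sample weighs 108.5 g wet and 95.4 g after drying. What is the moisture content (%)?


Formula: MC = (W_wet - W_dry) / W_wet * 100
Water mass = 108.5 - 95.4 = 13.1 g
MC = 13.1 / 108.5 * 100 = 12.0737%

Answer: 12.0737%


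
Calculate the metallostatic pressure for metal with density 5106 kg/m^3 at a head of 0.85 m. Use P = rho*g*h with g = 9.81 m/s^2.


Formula: P = rho * g * h
rho * g = 5106 * 9.81 = 50089.86 N/m^3
P = 50089.86 * 0.85 = 42576.3810 Pa


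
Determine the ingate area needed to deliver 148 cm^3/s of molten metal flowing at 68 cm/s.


Formula: A_ingate = Q / v  (continuity equation)
A = 148 cm^3/s / 68 cm/s = 2.1765 cm^2

2.1765 cm^2


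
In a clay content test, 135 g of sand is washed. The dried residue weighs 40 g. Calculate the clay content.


Formula: Clay% = (W_total - W_washed) / W_total * 100
Clay mass = 135 - 40 = 95 g
Clay% = 95 / 135 * 100 = 70.3704%


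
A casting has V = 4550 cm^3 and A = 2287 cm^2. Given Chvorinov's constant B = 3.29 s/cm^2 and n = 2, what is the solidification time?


Formula: t_s = B * (V/A)^n  (Chvorinov's rule, n=2)
Modulus M = V/A = 4550/2287 = 1.989506 cm
M^2 = 1.989506^2 = 3.958134 cm^2
t_s = 3.29 * 3.958134 = 13.0223 s

Answer: 13.0223 s


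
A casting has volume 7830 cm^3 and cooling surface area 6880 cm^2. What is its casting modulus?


Formula: Casting Modulus M = V / A
M = 7830 cm^3 / 6880 cm^2 = 1.1381 cm

1.1381 cm


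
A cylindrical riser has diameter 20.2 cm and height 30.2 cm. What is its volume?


Formula: V = pi * (D/2)^2 * H  (cylinder volume)
Radius = D/2 = 20.2/2 = 10.1 cm
V = pi * 10.1^2 * 30.2 = 9678.3108 cm^3

9678.3108 cm^3


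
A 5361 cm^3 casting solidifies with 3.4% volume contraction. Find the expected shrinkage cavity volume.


Formula: V_shrink = V_casting * shrinkage_pct / 100
V_shrink = 5361 cm^3 * 3.4 / 100 = 182.2740 cm^3

Answer: 182.2740 cm^3


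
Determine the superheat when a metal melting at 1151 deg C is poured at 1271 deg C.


Formula: Superheat = T_pour - T_melt
Superheat = 1271 - 1151 = 120 deg C

Answer: 120 deg C


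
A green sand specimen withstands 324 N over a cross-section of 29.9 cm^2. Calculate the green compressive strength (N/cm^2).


Formula: Compressive Strength = Force / Area
Strength = 324 N / 29.9 cm^2 = 10.8361 N/cm^2

Answer: 10.8361 N/cm^2


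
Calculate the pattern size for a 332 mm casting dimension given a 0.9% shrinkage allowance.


Formula: L_pattern = L_casting * (1 + shrinkage_rate/100)
Shrinkage factor = 1 + 0.9/100 = 1.009
L_pattern = 332 mm * 1.009 = 334.9880 mm

Answer: 334.9880 mm


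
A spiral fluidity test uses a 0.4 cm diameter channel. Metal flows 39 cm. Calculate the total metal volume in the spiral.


Formula: V = pi * (d/2)^2 * L  (cylinder volume)
Radius = 0.4/2 = 0.2 cm
V = pi * 0.2^2 * 39 = 4.9009 cm^3

4.9009 cm^3


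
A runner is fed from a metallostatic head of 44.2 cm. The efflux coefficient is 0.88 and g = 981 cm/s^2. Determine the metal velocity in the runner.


Formula: v = Cd * sqrt(2 * g * h)  (Torricelli with discharge coefficient)
2*g*h = 2 * 981 * 44.2 = 86720.4 cm^2/s^2
sqrt(86720.4) = 294.48328 cm/s
v = 0.88 * 294.48328 = 259.1453 cm/s

Final answer: 259.1453 cm/s


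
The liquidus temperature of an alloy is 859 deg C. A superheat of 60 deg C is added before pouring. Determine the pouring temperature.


Formula: T_pour = T_melt + Superheat
T_pour = 859 + 60 = 919 deg C

Final answer: 919 deg C


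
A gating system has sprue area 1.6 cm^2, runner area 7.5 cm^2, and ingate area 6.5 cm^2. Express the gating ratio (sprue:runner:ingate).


Sprue:Runner:Ingate = 1 : 7.5/1.6 : 6.5/1.6 = 1:4.69:4.06


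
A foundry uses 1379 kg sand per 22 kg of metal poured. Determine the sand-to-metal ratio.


Formula: Sand-to-Metal Ratio = W_sand / W_metal
Ratio = 1379 kg / 22 kg = 62.6818

62.6818


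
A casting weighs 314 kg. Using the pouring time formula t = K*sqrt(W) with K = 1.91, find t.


Formula: t = K * sqrt(W)
sqrt(W) = sqrt(314) = 17.72005
t = 1.91 * 17.72005 = 33.8453 s


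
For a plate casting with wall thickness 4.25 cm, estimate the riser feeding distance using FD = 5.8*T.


Formula: FD = 5.8 * T  (riser feeding-distance rule)
FD = 5.8 * 4.25 cm = 24.6500 cm


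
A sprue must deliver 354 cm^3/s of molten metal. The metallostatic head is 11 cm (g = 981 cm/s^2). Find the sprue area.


Formula: v = sqrt(2*g*h), A = Q/v
Velocity: v = sqrt(2 * 981 * 11) = sqrt(21582) = 146.9081 cm/s
Sprue area: A = Q / v = 354 / 146.9081 = 2.4097 cm^2


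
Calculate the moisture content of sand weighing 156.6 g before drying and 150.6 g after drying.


Formula: MC = (W_wet - W_dry) / W_wet * 100
Water mass = 156.6 - 150.6 = 6.0 g
MC = 6.0 / 156.6 * 100 = 3.8314%

Answer: 3.8314%


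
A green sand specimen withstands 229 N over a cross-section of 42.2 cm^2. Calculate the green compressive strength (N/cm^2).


Formula: Compressive Strength = Force / Area
Strength = 229 N / 42.2 cm^2 = 5.4265 N/cm^2

Final answer: 5.4265 N/cm^2


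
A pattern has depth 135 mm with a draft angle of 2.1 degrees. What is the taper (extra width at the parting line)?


Formula: taper = depth * tan(draft_angle)
tan(2.1 deg) = 0.0366683
taper = 135 mm * 0.0366683 = 4.9502 mm

Final answer: 4.9502 mm


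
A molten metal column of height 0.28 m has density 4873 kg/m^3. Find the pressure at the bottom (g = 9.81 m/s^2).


Formula: P = rho * g * h
rho * g = 4873 * 9.81 = 47804.13 N/m^3
P = 47804.13 * 0.28 = 13385.1564 Pa

Answer: 13385.1564 Pa


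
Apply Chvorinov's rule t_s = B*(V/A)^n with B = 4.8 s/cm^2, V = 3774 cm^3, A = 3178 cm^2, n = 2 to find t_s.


Formula: t_s = B * (V/A)^n  (Chvorinov's rule, n=2)
Modulus M = V/A = 3774/3178 = 1.187539 cm
M^2 = 1.187539^2 = 1.410249 cm^2
t_s = 4.8 * 1.410249 = 6.7692 s

6.7692 s


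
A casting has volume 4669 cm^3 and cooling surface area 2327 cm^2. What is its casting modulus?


Formula: Casting Modulus M = V / A
M = 4669 cm^3 / 2327 cm^2 = 2.0064 cm

Answer: 2.0064 cm


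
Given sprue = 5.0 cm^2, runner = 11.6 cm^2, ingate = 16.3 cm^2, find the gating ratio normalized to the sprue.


Sprue:Runner:Ingate = 1 : 11.6/5.0 : 16.3/5.0 = 1:2.32:3.26

1:2.32:3.26


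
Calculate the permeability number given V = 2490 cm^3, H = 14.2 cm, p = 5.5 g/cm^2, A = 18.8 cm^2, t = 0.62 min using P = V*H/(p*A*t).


Formula: Permeability Number P = (V * H) / (p * A * t)
Numerator: V * H = 2490 * 14.2 = 35358.0
Denominator: p * A * t = 5.5 * 18.8 * 0.62 = 64.108
P = 35358.0 / 64.108 = 551.5380


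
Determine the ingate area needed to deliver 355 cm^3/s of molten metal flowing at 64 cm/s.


Formula: A_ingate = Q / v  (continuity equation)
A = 355 cm^3/s / 64 cm/s = 5.5469 cm^2


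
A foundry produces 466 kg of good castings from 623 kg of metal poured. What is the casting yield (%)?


Formula: Casting Yield = (W_good / W_total) * 100
Yield = (466 kg / 623 kg) * 100 = 74.7994%


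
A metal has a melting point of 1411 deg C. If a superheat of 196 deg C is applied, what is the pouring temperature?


Formula: T_pour = T_melt + Superheat
T_pour = 1411 + 196 = 1607 deg C


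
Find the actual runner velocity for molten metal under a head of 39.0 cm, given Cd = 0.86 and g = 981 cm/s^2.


Formula: v = Cd * sqrt(2 * g * h)  (Torricelli with discharge coefficient)
2*g*h = 2 * 981 * 39.0 = 76518.0 cm^2/s^2
sqrt(76518.0) = 276.61887 cm/s
v = 0.86 * 276.61887 = 237.8922 cm/s

Answer: 237.8922 cm/s


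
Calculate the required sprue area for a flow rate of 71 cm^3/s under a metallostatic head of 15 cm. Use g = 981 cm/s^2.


Formula: v = sqrt(2*g*h), A = Q/v
Velocity: v = sqrt(2 * 981 * 15) = sqrt(29430) = 171.5517 cm/s
Sprue area: A = Q / v = 71 / 171.5517 = 0.4139 cm^2


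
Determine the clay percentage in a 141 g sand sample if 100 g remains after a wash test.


Formula: Clay% = (W_total - W_washed) / W_total * 100
Clay mass = 141 - 100 = 41 g
Clay% = 41 / 141 * 100 = 29.0780%

Final answer: 29.0780%


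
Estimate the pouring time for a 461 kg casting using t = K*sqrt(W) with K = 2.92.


Formula: t = K * sqrt(W)
sqrt(W) = sqrt(461) = 21.47091
t = 2.92 * 21.47091 = 62.6951 s

Answer: 62.6951 s


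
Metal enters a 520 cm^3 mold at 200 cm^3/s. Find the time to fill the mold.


Formula: t_fill = V_mold / Q_flow
t = 520 cm^3 / 200 cm^3/s = 2.6000 s

2.6000 s


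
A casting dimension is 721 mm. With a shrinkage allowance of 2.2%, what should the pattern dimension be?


Formula: L_pattern = L_casting * (1 + shrinkage_rate/100)
Shrinkage factor = 1 + 2.2/100 = 1.022
L_pattern = 721 mm * 1.022 = 736.8620 mm


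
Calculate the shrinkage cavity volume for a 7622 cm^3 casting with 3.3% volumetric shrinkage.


Formula: V_shrink = V_casting * shrinkage_pct / 100
V_shrink = 7622 cm^3 * 3.3 / 100 = 251.5260 cm^3
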